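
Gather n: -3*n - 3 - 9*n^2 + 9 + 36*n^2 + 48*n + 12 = 27*n^2 + 45*n + 18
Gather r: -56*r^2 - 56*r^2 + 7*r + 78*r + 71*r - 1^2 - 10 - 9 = -112*r^2 + 156*r - 20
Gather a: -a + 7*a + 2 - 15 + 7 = 6*a - 6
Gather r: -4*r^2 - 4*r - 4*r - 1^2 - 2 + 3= -4*r^2 - 8*r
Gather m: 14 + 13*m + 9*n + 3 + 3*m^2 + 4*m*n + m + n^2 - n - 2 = 3*m^2 + m*(4*n + 14) + n^2 + 8*n + 15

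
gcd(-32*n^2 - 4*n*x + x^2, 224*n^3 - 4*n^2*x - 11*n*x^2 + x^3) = -32*n^2 - 4*n*x + x^2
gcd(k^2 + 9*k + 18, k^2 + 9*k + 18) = k^2 + 9*k + 18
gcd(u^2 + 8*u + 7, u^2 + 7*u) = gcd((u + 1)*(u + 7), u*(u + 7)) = u + 7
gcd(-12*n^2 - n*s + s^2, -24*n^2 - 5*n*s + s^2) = 3*n + s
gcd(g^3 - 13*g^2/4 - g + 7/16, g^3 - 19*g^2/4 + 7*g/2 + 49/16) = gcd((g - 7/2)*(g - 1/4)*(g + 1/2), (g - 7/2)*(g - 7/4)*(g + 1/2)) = g^2 - 3*g - 7/4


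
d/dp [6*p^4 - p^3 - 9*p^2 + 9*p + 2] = 24*p^3 - 3*p^2 - 18*p + 9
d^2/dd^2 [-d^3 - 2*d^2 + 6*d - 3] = -6*d - 4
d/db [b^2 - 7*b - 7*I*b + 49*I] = 2*b - 7 - 7*I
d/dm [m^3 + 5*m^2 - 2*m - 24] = 3*m^2 + 10*m - 2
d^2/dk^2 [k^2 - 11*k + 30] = 2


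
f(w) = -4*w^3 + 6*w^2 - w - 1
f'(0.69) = 1.57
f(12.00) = -6061.00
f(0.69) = -0.15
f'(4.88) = -228.21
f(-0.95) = 8.79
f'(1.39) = -7.51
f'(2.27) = -35.59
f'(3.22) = -86.78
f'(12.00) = -1585.00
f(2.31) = -20.60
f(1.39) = -1.54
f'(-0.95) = -23.23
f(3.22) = -75.55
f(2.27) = -19.14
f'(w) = -12*w^2 + 12*w - 1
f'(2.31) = -37.31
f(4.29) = -210.68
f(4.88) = -327.85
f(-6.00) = 1085.00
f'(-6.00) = -505.00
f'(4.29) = -170.37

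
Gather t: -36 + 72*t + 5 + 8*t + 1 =80*t - 30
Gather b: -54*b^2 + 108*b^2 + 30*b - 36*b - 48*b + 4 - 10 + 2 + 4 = 54*b^2 - 54*b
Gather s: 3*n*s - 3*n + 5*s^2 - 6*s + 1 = -3*n + 5*s^2 + s*(3*n - 6) + 1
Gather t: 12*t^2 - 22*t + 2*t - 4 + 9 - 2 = 12*t^2 - 20*t + 3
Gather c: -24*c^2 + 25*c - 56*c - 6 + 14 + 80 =-24*c^2 - 31*c + 88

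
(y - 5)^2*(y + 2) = y^3 - 8*y^2 + 5*y + 50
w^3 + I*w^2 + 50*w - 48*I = (w - 6*I)*(w - I)*(w + 8*I)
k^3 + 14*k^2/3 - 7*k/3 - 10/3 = (k - 1)*(k + 2/3)*(k + 5)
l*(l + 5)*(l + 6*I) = l^3 + 5*l^2 + 6*I*l^2 + 30*I*l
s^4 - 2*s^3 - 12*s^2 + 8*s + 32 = (s - 4)*(s - 2)*(s + 2)^2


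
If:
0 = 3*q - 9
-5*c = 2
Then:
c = -2/5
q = 3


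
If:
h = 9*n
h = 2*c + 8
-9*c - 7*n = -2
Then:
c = -2/5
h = 36/5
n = 4/5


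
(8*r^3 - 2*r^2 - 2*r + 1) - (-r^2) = 8*r^3 - r^2 - 2*r + 1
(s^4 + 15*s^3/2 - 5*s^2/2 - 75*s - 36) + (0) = s^4 + 15*s^3/2 - 5*s^2/2 - 75*s - 36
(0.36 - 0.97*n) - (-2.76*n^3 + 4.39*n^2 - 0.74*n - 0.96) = 2.76*n^3 - 4.39*n^2 - 0.23*n + 1.32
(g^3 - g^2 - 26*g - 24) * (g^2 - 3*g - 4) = g^5 - 4*g^4 - 27*g^3 + 58*g^2 + 176*g + 96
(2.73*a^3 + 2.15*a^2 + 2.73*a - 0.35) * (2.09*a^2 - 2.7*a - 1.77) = 5.7057*a^5 - 2.8775*a^4 - 4.9314*a^3 - 11.908*a^2 - 3.8871*a + 0.6195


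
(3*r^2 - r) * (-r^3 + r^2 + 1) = -3*r^5 + 4*r^4 - r^3 + 3*r^2 - r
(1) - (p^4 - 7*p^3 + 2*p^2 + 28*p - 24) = -p^4 + 7*p^3 - 2*p^2 - 28*p + 25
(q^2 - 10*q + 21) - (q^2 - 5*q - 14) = 35 - 5*q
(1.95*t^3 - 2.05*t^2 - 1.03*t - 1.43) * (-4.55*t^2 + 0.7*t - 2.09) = -8.8725*t^5 + 10.6925*t^4 - 0.824*t^3 + 10.07*t^2 + 1.1517*t + 2.9887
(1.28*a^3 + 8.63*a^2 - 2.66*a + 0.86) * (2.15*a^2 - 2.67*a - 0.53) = 2.752*a^5 + 15.1369*a^4 - 29.4395*a^3 + 4.3773*a^2 - 0.8864*a - 0.4558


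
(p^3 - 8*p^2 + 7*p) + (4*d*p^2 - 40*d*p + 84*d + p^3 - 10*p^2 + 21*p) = 4*d*p^2 - 40*d*p + 84*d + 2*p^3 - 18*p^2 + 28*p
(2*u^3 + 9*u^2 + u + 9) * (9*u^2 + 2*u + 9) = 18*u^5 + 85*u^4 + 45*u^3 + 164*u^2 + 27*u + 81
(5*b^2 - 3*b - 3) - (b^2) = 4*b^2 - 3*b - 3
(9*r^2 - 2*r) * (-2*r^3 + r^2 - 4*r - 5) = -18*r^5 + 13*r^4 - 38*r^3 - 37*r^2 + 10*r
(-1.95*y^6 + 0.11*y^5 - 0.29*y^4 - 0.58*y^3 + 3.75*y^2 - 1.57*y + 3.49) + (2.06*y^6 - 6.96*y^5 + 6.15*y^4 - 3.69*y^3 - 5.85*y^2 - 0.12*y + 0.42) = 0.11*y^6 - 6.85*y^5 + 5.86*y^4 - 4.27*y^3 - 2.1*y^2 - 1.69*y + 3.91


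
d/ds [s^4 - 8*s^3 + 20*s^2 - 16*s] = 4*s^3 - 24*s^2 + 40*s - 16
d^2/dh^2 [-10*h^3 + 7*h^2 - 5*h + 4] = 14 - 60*h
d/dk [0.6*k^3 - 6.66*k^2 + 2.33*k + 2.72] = 1.8*k^2 - 13.32*k + 2.33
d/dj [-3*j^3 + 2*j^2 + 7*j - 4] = -9*j^2 + 4*j + 7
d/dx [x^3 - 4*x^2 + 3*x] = 3*x^2 - 8*x + 3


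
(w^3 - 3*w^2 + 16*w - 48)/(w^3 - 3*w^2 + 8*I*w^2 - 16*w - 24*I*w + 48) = (w - 4*I)/(w + 4*I)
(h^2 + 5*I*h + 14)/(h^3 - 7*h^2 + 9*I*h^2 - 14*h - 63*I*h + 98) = (h - 2*I)/(h^2 + h*(-7 + 2*I) - 14*I)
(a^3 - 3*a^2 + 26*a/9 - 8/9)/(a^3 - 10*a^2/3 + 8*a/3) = (3*a^2 - 5*a + 2)/(3*a*(a - 2))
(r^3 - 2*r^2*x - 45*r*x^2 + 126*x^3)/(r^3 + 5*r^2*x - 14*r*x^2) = (-r^2 + 9*r*x - 18*x^2)/(r*(-r + 2*x))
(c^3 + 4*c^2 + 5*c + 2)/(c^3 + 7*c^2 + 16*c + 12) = (c^2 + 2*c + 1)/(c^2 + 5*c + 6)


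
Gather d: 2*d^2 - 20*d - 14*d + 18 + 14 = 2*d^2 - 34*d + 32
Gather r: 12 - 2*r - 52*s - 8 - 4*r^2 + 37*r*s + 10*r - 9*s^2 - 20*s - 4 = -4*r^2 + r*(37*s + 8) - 9*s^2 - 72*s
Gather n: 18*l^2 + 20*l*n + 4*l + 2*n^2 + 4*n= 18*l^2 + 4*l + 2*n^2 + n*(20*l + 4)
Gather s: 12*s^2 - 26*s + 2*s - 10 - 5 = 12*s^2 - 24*s - 15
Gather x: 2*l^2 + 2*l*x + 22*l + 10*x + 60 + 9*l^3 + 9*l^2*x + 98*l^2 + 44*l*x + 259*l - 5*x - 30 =9*l^3 + 100*l^2 + 281*l + x*(9*l^2 + 46*l + 5) + 30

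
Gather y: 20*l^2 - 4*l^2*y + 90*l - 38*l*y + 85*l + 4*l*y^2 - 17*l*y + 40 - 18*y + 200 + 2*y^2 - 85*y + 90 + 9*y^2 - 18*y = 20*l^2 + 175*l + y^2*(4*l + 11) + y*(-4*l^2 - 55*l - 121) + 330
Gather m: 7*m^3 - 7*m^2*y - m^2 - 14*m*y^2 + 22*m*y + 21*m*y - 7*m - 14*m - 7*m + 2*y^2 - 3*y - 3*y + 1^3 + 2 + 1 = 7*m^3 + m^2*(-7*y - 1) + m*(-14*y^2 + 43*y - 28) + 2*y^2 - 6*y + 4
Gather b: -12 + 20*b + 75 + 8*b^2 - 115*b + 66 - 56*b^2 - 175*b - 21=-48*b^2 - 270*b + 108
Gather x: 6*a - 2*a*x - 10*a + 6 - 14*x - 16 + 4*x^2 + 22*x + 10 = -4*a + 4*x^2 + x*(8 - 2*a)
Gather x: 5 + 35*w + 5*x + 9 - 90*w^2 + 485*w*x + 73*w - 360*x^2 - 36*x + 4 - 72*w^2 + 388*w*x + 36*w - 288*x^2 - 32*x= -162*w^2 + 144*w - 648*x^2 + x*(873*w - 63) + 18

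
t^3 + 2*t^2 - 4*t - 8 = (t - 2)*(t + 2)^2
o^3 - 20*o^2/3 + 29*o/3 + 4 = (o - 4)*(o - 3)*(o + 1/3)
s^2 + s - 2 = (s - 1)*(s + 2)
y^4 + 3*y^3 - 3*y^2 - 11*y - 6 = (y - 2)*(y + 1)^2*(y + 3)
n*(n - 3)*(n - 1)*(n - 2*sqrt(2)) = n^4 - 4*n^3 - 2*sqrt(2)*n^3 + 3*n^2 + 8*sqrt(2)*n^2 - 6*sqrt(2)*n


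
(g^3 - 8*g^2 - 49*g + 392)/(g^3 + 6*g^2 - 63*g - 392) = (g - 7)/(g + 7)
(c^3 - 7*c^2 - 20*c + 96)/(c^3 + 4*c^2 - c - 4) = (c^2 - 11*c + 24)/(c^2 - 1)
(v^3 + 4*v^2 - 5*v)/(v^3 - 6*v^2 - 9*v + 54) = v*(v^2 + 4*v - 5)/(v^3 - 6*v^2 - 9*v + 54)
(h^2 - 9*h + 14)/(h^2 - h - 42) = (h - 2)/(h + 6)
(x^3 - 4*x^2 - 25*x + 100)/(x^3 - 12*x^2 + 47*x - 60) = (x + 5)/(x - 3)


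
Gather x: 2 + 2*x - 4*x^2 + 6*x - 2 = -4*x^2 + 8*x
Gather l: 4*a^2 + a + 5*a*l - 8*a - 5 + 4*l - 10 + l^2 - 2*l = 4*a^2 - 7*a + l^2 + l*(5*a + 2) - 15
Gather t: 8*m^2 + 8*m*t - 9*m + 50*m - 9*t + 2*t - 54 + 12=8*m^2 + 41*m + t*(8*m - 7) - 42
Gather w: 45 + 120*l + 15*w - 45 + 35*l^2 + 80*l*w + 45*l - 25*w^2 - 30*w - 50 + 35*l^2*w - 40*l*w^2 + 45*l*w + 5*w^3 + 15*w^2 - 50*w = 35*l^2 + 165*l + 5*w^3 + w^2*(-40*l - 10) + w*(35*l^2 + 125*l - 65) - 50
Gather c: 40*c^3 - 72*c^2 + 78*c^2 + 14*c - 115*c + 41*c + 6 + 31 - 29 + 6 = 40*c^3 + 6*c^2 - 60*c + 14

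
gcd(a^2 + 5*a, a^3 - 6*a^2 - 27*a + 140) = a + 5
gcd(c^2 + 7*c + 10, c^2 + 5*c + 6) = c + 2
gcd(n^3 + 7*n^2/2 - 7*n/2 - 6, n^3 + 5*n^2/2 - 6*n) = n^2 + 5*n/2 - 6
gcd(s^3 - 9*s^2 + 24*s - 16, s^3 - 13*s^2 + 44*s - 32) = s^2 - 5*s + 4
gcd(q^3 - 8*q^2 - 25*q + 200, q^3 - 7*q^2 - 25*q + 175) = q^2 - 25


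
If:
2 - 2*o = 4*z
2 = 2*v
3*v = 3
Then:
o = 1 - 2*z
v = 1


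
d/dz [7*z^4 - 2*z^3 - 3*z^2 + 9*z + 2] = 28*z^3 - 6*z^2 - 6*z + 9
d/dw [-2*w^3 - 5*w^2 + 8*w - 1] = -6*w^2 - 10*w + 8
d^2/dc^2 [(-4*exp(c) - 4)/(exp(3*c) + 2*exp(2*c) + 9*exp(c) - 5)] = (-16*exp(6*c) - 60*exp(5*c) + 40*exp(4*c) - 324*exp(3*c) - 636*exp(2*c) - 664*exp(c) - 280)*exp(c)/(exp(9*c) + 6*exp(8*c) + 39*exp(7*c) + 101*exp(6*c) + 291*exp(5*c) + 156*exp(4*c) + 264*exp(3*c) - 1065*exp(2*c) + 675*exp(c) - 125)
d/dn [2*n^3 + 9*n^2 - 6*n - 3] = 6*n^2 + 18*n - 6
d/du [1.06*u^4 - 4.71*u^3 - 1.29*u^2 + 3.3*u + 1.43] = 4.24*u^3 - 14.13*u^2 - 2.58*u + 3.3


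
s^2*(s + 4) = s^3 + 4*s^2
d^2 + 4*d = d*(d + 4)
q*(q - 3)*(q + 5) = q^3 + 2*q^2 - 15*q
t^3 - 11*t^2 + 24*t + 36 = (t - 6)^2*(t + 1)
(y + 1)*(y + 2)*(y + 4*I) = y^3 + 3*y^2 + 4*I*y^2 + 2*y + 12*I*y + 8*I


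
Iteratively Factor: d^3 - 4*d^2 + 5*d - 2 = (d - 1)*(d^2 - 3*d + 2) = (d - 1)^2*(d - 2)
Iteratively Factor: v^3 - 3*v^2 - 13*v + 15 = (v - 5)*(v^2 + 2*v - 3) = (v - 5)*(v - 1)*(v + 3)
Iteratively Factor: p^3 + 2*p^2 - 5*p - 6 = (p + 1)*(p^2 + p - 6) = (p - 2)*(p + 1)*(p + 3)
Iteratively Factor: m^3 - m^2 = (m - 1)*(m^2) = m*(m - 1)*(m)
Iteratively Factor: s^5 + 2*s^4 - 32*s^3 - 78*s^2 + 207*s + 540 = (s - 5)*(s^4 + 7*s^3 + 3*s^2 - 63*s - 108) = (s - 5)*(s + 3)*(s^3 + 4*s^2 - 9*s - 36) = (s - 5)*(s - 3)*(s + 3)*(s^2 + 7*s + 12) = (s - 5)*(s - 3)*(s + 3)*(s + 4)*(s + 3)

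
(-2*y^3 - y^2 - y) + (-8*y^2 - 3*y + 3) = -2*y^3 - 9*y^2 - 4*y + 3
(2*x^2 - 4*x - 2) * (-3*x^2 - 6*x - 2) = -6*x^4 + 26*x^2 + 20*x + 4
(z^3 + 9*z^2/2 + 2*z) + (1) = z^3 + 9*z^2/2 + 2*z + 1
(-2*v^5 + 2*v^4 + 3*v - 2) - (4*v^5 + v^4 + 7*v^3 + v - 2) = -6*v^5 + v^4 - 7*v^3 + 2*v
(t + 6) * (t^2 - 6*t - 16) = t^3 - 52*t - 96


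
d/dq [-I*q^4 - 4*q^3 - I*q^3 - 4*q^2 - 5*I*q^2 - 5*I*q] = -4*I*q^3 - 3*q^2*(4 + I) - 2*q*(4 + 5*I) - 5*I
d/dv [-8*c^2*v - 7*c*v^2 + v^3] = -8*c^2 - 14*c*v + 3*v^2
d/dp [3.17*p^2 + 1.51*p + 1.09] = 6.34*p + 1.51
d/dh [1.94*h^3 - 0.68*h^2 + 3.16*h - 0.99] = 5.82*h^2 - 1.36*h + 3.16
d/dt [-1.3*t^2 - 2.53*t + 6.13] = -2.6*t - 2.53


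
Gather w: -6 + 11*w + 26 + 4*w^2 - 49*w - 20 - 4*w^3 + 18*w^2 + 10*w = -4*w^3 + 22*w^2 - 28*w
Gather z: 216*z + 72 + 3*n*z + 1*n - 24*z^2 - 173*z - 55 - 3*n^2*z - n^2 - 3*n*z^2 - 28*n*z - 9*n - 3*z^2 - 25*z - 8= -n^2 - 8*n + z^2*(-3*n - 27) + z*(-3*n^2 - 25*n + 18) + 9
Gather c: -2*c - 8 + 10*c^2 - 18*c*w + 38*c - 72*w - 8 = 10*c^2 + c*(36 - 18*w) - 72*w - 16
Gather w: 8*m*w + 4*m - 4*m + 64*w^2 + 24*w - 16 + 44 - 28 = 64*w^2 + w*(8*m + 24)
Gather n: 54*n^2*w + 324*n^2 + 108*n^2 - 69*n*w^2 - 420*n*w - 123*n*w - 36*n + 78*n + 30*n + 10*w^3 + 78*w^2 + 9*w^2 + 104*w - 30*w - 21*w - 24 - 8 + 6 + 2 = n^2*(54*w + 432) + n*(-69*w^2 - 543*w + 72) + 10*w^3 + 87*w^2 + 53*w - 24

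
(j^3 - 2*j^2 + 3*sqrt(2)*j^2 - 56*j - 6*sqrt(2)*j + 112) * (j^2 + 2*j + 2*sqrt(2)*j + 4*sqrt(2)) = j^5 + 5*sqrt(2)*j^4 - 48*j^3 - 132*sqrt(2)*j^2 + 176*j + 448*sqrt(2)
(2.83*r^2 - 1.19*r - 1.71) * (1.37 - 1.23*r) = -3.4809*r^3 + 5.3408*r^2 + 0.473*r - 2.3427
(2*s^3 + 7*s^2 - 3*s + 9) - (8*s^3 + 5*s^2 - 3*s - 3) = -6*s^3 + 2*s^2 + 12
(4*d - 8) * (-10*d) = -40*d^2 + 80*d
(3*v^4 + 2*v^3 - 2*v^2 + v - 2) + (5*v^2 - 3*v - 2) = 3*v^4 + 2*v^3 + 3*v^2 - 2*v - 4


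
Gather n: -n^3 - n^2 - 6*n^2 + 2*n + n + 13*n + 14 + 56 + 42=-n^3 - 7*n^2 + 16*n + 112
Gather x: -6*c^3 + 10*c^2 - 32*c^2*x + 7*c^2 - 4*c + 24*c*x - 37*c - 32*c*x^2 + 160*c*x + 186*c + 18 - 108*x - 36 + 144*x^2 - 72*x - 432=-6*c^3 + 17*c^2 + 145*c + x^2*(144 - 32*c) + x*(-32*c^2 + 184*c - 180) - 450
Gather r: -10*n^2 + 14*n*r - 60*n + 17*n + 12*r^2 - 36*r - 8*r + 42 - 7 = -10*n^2 - 43*n + 12*r^2 + r*(14*n - 44) + 35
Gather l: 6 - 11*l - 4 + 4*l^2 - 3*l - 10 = 4*l^2 - 14*l - 8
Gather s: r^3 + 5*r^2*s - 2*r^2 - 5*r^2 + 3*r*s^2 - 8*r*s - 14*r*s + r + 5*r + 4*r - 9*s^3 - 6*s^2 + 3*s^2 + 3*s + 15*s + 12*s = r^3 - 7*r^2 + 10*r - 9*s^3 + s^2*(3*r - 3) + s*(5*r^2 - 22*r + 30)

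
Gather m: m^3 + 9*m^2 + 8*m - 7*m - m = m^3 + 9*m^2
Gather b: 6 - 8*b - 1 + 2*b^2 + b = 2*b^2 - 7*b + 5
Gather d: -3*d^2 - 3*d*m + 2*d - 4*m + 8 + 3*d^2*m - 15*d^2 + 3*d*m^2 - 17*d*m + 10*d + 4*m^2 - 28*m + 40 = d^2*(3*m - 18) + d*(3*m^2 - 20*m + 12) + 4*m^2 - 32*m + 48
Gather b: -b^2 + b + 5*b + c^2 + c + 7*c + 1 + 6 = -b^2 + 6*b + c^2 + 8*c + 7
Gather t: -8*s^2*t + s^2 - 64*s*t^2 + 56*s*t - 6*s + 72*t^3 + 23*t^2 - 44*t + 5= s^2 - 6*s + 72*t^3 + t^2*(23 - 64*s) + t*(-8*s^2 + 56*s - 44) + 5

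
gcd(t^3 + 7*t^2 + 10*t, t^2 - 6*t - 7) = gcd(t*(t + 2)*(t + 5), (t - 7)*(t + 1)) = 1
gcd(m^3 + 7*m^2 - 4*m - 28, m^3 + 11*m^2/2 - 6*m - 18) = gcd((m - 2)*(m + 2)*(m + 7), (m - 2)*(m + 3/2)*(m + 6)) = m - 2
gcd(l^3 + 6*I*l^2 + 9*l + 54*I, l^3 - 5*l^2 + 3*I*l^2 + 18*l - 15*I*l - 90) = l^2 + 3*I*l + 18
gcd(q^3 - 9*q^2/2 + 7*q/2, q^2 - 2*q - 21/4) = q - 7/2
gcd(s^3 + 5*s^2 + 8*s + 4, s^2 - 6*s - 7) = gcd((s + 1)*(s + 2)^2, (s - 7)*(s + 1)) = s + 1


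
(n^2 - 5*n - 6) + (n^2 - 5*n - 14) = 2*n^2 - 10*n - 20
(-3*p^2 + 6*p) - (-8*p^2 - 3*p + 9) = 5*p^2 + 9*p - 9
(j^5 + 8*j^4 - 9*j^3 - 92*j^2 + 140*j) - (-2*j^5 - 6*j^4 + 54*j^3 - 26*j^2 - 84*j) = 3*j^5 + 14*j^4 - 63*j^3 - 66*j^2 + 224*j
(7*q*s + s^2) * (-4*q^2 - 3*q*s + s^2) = -28*q^3*s - 25*q^2*s^2 + 4*q*s^3 + s^4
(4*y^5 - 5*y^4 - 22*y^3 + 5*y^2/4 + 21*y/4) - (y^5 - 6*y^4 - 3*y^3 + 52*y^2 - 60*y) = 3*y^5 + y^4 - 19*y^3 - 203*y^2/4 + 261*y/4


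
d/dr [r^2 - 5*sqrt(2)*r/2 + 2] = 2*r - 5*sqrt(2)/2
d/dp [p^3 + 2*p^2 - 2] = p*(3*p + 4)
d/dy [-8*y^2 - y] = -16*y - 1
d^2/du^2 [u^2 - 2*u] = 2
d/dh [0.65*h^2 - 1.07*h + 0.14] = 1.3*h - 1.07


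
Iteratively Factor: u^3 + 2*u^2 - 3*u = (u)*(u^2 + 2*u - 3) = u*(u - 1)*(u + 3)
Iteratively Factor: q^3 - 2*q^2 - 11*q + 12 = (q - 1)*(q^2 - q - 12) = (q - 1)*(q + 3)*(q - 4)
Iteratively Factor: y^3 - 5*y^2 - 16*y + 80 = (y + 4)*(y^2 - 9*y + 20) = (y - 4)*(y + 4)*(y - 5)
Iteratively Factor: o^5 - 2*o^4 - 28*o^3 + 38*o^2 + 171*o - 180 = (o - 3)*(o^4 + o^3 - 25*o^2 - 37*o + 60) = (o - 3)*(o - 1)*(o^3 + 2*o^2 - 23*o - 60) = (o - 5)*(o - 3)*(o - 1)*(o^2 + 7*o + 12) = (o - 5)*(o - 3)*(o - 1)*(o + 4)*(o + 3)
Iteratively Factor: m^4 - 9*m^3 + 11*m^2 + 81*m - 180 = (m - 5)*(m^3 - 4*m^2 - 9*m + 36) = (m - 5)*(m + 3)*(m^2 - 7*m + 12) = (m - 5)*(m - 4)*(m + 3)*(m - 3)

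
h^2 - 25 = (h - 5)*(h + 5)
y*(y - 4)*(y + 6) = y^3 + 2*y^2 - 24*y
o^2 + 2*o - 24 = (o - 4)*(o + 6)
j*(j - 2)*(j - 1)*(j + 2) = j^4 - j^3 - 4*j^2 + 4*j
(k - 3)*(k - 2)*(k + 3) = k^3 - 2*k^2 - 9*k + 18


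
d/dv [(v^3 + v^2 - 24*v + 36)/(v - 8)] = (2*v^3 - 23*v^2 - 16*v + 156)/(v^2 - 16*v + 64)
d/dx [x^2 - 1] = 2*x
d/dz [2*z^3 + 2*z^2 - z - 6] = 6*z^2 + 4*z - 1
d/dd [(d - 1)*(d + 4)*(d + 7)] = 3*d^2 + 20*d + 17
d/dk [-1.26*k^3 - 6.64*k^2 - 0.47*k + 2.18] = -3.78*k^2 - 13.28*k - 0.47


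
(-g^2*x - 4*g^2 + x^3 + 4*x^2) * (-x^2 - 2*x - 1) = g^2*x^3 + 6*g^2*x^2 + 9*g^2*x + 4*g^2 - x^5 - 6*x^4 - 9*x^3 - 4*x^2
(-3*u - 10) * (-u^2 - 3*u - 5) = 3*u^3 + 19*u^2 + 45*u + 50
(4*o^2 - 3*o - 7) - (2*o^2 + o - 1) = 2*o^2 - 4*o - 6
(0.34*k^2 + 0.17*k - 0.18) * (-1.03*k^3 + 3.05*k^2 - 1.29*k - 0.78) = -0.3502*k^5 + 0.8619*k^4 + 0.2653*k^3 - 1.0335*k^2 + 0.0996*k + 0.1404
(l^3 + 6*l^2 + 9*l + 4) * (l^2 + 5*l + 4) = l^5 + 11*l^4 + 43*l^3 + 73*l^2 + 56*l + 16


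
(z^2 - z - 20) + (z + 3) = z^2 - 17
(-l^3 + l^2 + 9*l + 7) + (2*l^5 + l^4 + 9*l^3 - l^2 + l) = 2*l^5 + l^4 + 8*l^3 + 10*l + 7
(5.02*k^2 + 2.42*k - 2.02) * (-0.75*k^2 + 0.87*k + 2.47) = -3.765*k^4 + 2.5524*k^3 + 16.0198*k^2 + 4.22*k - 4.9894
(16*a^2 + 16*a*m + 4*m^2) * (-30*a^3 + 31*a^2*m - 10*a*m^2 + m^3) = -480*a^5 + 16*a^4*m + 216*a^3*m^2 - 20*a^2*m^3 - 24*a*m^4 + 4*m^5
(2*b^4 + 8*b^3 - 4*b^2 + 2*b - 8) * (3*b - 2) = 6*b^5 + 20*b^4 - 28*b^3 + 14*b^2 - 28*b + 16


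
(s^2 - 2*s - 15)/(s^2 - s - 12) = (s - 5)/(s - 4)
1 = 1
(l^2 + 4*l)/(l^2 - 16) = l/(l - 4)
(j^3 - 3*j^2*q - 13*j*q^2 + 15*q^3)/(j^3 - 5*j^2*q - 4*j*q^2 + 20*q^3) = (-j^2 - 2*j*q + 3*q^2)/(-j^2 + 4*q^2)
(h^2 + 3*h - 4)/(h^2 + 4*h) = (h - 1)/h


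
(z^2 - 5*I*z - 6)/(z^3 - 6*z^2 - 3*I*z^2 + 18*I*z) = (z - 2*I)/(z*(z - 6))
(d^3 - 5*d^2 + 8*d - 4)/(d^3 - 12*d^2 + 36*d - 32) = (d - 1)/(d - 8)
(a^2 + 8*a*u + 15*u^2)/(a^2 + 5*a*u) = (a + 3*u)/a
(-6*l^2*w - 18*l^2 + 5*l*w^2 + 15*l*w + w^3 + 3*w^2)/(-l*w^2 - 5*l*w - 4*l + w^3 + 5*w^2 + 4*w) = (6*l*w + 18*l + w^2 + 3*w)/(w^2 + 5*w + 4)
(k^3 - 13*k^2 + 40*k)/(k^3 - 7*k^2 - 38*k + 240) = k/(k + 6)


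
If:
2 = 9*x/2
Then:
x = 4/9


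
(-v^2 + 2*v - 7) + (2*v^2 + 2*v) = v^2 + 4*v - 7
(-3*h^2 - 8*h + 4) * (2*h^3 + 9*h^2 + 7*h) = -6*h^5 - 43*h^4 - 85*h^3 - 20*h^2 + 28*h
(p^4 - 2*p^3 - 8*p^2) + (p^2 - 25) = p^4 - 2*p^3 - 7*p^2 - 25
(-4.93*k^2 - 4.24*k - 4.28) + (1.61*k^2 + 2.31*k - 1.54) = -3.32*k^2 - 1.93*k - 5.82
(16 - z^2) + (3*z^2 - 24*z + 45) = 2*z^2 - 24*z + 61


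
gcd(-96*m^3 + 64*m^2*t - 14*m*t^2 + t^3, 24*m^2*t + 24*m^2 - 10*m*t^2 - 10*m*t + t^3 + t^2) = 24*m^2 - 10*m*t + t^2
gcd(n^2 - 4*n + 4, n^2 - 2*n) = n - 2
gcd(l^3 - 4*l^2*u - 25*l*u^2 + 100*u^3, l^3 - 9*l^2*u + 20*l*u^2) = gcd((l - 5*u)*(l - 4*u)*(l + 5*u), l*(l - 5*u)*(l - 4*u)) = l^2 - 9*l*u + 20*u^2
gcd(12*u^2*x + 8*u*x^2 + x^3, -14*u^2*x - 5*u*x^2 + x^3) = 2*u*x + x^2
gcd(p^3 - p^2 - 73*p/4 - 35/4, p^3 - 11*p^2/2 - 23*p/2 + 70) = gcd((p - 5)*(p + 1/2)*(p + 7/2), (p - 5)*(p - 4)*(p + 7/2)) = p^2 - 3*p/2 - 35/2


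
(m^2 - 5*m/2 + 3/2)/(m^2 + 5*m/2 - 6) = (m - 1)/(m + 4)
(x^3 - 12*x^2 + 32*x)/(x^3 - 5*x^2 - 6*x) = (-x^2 + 12*x - 32)/(-x^2 + 5*x + 6)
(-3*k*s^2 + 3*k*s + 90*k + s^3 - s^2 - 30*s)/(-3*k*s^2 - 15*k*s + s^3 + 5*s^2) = (s - 6)/s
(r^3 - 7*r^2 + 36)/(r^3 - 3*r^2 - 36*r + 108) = (r + 2)/(r + 6)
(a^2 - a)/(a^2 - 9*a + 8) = a/(a - 8)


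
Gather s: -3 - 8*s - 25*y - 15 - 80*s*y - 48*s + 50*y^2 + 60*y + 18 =s*(-80*y - 56) + 50*y^2 + 35*y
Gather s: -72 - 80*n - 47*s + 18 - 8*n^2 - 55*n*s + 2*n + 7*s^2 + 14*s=-8*n^2 - 78*n + 7*s^2 + s*(-55*n - 33) - 54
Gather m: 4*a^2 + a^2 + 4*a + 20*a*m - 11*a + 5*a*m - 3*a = 5*a^2 + 25*a*m - 10*a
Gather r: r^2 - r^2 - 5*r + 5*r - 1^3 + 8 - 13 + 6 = 0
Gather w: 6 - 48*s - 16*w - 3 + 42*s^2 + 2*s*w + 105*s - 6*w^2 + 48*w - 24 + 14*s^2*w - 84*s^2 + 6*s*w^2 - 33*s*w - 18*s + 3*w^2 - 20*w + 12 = -42*s^2 + 39*s + w^2*(6*s - 3) + w*(14*s^2 - 31*s + 12) - 9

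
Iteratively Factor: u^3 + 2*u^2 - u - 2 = (u + 1)*(u^2 + u - 2) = (u - 1)*(u + 1)*(u + 2)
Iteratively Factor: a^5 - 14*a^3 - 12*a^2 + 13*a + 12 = (a + 3)*(a^4 - 3*a^3 - 5*a^2 + 3*a + 4) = (a - 4)*(a + 3)*(a^3 + a^2 - a - 1) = (a - 4)*(a + 1)*(a + 3)*(a^2 - 1) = (a - 4)*(a + 1)^2*(a + 3)*(a - 1)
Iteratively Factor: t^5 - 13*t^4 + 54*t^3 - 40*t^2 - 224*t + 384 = (t - 4)*(t^4 - 9*t^3 + 18*t^2 + 32*t - 96) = (t - 4)*(t - 3)*(t^3 - 6*t^2 + 32) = (t - 4)*(t - 3)*(t + 2)*(t^2 - 8*t + 16) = (t - 4)^2*(t - 3)*(t + 2)*(t - 4)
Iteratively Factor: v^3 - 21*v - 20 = (v + 1)*(v^2 - v - 20) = (v - 5)*(v + 1)*(v + 4)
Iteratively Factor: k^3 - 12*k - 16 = (k + 2)*(k^2 - 2*k - 8) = (k + 2)^2*(k - 4)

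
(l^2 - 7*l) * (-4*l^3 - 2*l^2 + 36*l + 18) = -4*l^5 + 26*l^4 + 50*l^3 - 234*l^2 - 126*l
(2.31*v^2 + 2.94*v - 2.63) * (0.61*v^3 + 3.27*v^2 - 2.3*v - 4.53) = 1.4091*v^5 + 9.3471*v^4 + 2.6965*v^3 - 25.8264*v^2 - 7.2692*v + 11.9139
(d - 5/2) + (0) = d - 5/2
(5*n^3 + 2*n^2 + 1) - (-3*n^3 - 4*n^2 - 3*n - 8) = 8*n^3 + 6*n^2 + 3*n + 9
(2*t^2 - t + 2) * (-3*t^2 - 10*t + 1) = -6*t^4 - 17*t^3 + 6*t^2 - 21*t + 2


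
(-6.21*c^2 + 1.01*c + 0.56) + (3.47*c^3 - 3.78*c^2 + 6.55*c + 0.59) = 3.47*c^3 - 9.99*c^2 + 7.56*c + 1.15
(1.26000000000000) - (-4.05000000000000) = 5.31000000000000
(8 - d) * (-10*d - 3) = 10*d^2 - 77*d - 24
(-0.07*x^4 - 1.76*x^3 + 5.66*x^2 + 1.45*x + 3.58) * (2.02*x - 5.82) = -0.1414*x^5 - 3.1478*x^4 + 21.6764*x^3 - 30.0122*x^2 - 1.2074*x - 20.8356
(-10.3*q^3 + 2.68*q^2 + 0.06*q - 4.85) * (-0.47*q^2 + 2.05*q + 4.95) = 4.841*q^5 - 22.3746*q^4 - 45.5192*q^3 + 15.6685*q^2 - 9.6455*q - 24.0075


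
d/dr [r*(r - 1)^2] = (r - 1)*(3*r - 1)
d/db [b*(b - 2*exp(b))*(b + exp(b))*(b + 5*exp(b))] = 4*b^3*exp(b) + 4*b^3 - 14*b^2*exp(2*b) + 12*b^2*exp(b) - 30*b*exp(3*b) - 14*b*exp(2*b) - 10*exp(3*b)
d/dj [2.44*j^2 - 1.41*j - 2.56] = 4.88*j - 1.41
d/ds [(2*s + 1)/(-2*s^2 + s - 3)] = (-4*s^2 + 2*s + (2*s + 1)*(4*s - 1) - 6)/(2*s^2 - s + 3)^2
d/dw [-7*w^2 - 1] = -14*w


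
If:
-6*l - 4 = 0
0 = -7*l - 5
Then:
No Solution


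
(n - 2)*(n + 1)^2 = n^3 - 3*n - 2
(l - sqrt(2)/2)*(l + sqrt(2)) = l^2 + sqrt(2)*l/2 - 1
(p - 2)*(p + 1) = p^2 - p - 2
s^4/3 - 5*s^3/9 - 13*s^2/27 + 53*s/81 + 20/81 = (s/3 + 1/3)*(s - 5/3)*(s - 4/3)*(s + 1/3)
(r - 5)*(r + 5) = r^2 - 25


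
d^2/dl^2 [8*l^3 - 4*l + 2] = 48*l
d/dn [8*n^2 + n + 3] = 16*n + 1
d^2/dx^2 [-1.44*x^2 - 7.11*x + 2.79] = -2.88000000000000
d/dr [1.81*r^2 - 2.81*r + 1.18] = 3.62*r - 2.81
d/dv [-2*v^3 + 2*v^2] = 2*v*(2 - 3*v)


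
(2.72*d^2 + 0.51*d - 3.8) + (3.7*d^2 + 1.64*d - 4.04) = 6.42*d^2 + 2.15*d - 7.84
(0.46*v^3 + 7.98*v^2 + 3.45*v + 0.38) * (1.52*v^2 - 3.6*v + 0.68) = 0.6992*v^5 + 10.4736*v^4 - 23.1712*v^3 - 6.416*v^2 + 0.978*v + 0.2584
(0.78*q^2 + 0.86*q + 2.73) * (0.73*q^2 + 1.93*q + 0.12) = 0.5694*q^4 + 2.1332*q^3 + 3.7463*q^2 + 5.3721*q + 0.3276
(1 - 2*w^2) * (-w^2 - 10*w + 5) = 2*w^4 + 20*w^3 - 11*w^2 - 10*w + 5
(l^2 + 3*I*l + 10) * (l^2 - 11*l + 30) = l^4 - 11*l^3 + 3*I*l^3 + 40*l^2 - 33*I*l^2 - 110*l + 90*I*l + 300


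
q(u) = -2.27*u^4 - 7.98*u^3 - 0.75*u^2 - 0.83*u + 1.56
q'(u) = -9.08*u^3 - 23.94*u^2 - 1.5*u - 0.83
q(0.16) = 1.37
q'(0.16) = -1.72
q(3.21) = -513.80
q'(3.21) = -552.66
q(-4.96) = -412.92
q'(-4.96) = 525.63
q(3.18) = -497.41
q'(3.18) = -539.68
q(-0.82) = 5.11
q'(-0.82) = -10.69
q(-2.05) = 28.77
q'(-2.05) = -20.14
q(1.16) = -16.98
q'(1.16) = -48.96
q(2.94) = -379.75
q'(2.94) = -442.91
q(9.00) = -20777.55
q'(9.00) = -8572.79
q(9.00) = -20777.55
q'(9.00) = -8572.79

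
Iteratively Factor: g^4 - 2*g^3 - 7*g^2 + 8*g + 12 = (g - 2)*(g^3 - 7*g - 6) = (g - 2)*(g + 2)*(g^2 - 2*g - 3) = (g - 2)*(g + 1)*(g + 2)*(g - 3)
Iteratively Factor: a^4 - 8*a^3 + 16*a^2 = (a)*(a^3 - 8*a^2 + 16*a) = a*(a - 4)*(a^2 - 4*a) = a^2*(a - 4)*(a - 4)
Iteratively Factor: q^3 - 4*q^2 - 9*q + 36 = (q - 3)*(q^2 - q - 12) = (q - 3)*(q + 3)*(q - 4)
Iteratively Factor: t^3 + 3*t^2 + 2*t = (t + 2)*(t^2 + t) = (t + 1)*(t + 2)*(t)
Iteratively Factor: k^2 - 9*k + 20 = (k - 4)*(k - 5)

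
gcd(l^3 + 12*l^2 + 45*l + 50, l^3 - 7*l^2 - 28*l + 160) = l + 5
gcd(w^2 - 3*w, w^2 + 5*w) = w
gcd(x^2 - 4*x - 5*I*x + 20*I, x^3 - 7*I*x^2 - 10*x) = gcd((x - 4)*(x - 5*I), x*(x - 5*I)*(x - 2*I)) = x - 5*I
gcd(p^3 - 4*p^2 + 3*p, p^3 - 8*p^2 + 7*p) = p^2 - p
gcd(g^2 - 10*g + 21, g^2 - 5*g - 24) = 1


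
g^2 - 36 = (g - 6)*(g + 6)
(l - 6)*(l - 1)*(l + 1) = l^3 - 6*l^2 - l + 6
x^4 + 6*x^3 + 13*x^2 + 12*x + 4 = (x + 1)^2*(x + 2)^2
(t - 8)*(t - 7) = t^2 - 15*t + 56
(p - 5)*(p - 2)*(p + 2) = p^3 - 5*p^2 - 4*p + 20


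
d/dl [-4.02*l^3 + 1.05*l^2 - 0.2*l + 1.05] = -12.06*l^2 + 2.1*l - 0.2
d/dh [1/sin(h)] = -cos(h)/sin(h)^2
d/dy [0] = 0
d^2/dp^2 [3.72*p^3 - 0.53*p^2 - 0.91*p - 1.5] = 22.32*p - 1.06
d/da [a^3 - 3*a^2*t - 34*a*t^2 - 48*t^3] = 3*a^2 - 6*a*t - 34*t^2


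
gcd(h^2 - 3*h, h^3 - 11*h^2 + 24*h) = h^2 - 3*h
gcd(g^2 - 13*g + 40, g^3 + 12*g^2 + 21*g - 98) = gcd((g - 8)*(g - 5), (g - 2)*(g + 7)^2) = 1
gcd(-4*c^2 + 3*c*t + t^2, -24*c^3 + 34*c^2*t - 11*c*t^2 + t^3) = -c + t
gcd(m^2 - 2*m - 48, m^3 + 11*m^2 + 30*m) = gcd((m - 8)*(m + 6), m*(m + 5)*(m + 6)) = m + 6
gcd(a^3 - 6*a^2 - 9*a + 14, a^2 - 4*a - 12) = a + 2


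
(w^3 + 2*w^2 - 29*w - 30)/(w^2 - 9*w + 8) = (w^3 + 2*w^2 - 29*w - 30)/(w^2 - 9*w + 8)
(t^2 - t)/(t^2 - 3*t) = (t - 1)/(t - 3)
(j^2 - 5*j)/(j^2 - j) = (j - 5)/(j - 1)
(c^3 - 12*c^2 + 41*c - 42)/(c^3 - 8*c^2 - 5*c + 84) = (c^2 - 5*c + 6)/(c^2 - c - 12)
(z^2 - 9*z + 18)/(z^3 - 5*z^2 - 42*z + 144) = (z - 6)/(z^2 - 2*z - 48)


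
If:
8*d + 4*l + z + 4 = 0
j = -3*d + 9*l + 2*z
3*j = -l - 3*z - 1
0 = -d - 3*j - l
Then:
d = -83/193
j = 29/193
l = -4/193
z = -92/193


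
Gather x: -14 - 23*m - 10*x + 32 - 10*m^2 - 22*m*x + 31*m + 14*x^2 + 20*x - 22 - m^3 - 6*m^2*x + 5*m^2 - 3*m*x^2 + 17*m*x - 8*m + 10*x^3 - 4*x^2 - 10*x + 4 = -m^3 - 5*m^2 + 10*x^3 + x^2*(10 - 3*m) + x*(-6*m^2 - 5*m)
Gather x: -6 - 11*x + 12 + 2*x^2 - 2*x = 2*x^2 - 13*x + 6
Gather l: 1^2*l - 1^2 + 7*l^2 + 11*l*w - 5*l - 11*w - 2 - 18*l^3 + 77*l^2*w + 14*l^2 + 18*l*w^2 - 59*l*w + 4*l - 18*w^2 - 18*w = -18*l^3 + l^2*(77*w + 21) + l*(18*w^2 - 48*w) - 18*w^2 - 29*w - 3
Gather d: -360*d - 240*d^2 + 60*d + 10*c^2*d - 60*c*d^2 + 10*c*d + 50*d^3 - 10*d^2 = 50*d^3 + d^2*(-60*c - 250) + d*(10*c^2 + 10*c - 300)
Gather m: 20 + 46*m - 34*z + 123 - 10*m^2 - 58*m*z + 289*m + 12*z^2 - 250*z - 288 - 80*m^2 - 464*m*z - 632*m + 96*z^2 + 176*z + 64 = -90*m^2 + m*(-522*z - 297) + 108*z^2 - 108*z - 81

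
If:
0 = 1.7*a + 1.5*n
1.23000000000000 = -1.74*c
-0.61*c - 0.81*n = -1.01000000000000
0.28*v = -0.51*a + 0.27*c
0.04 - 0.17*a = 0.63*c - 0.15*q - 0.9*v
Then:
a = -1.57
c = -0.71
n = 1.78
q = -18.08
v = 2.18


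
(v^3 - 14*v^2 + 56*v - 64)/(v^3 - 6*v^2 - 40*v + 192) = (v - 2)/(v + 6)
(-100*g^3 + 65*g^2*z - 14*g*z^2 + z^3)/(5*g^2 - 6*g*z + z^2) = (20*g^2 - 9*g*z + z^2)/(-g + z)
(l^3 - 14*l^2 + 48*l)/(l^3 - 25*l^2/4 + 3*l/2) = 4*(l - 8)/(4*l - 1)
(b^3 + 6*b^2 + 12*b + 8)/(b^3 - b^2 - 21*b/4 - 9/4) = 4*(b^3 + 6*b^2 + 12*b + 8)/(4*b^3 - 4*b^2 - 21*b - 9)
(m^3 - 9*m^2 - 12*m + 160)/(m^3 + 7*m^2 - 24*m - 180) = (m^2 - 4*m - 32)/(m^2 + 12*m + 36)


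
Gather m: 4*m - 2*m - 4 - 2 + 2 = 2*m - 4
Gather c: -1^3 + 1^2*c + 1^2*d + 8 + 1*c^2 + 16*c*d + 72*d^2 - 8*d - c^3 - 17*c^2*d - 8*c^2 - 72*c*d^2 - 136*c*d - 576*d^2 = -c^3 + c^2*(-17*d - 7) + c*(-72*d^2 - 120*d + 1) - 504*d^2 - 7*d + 7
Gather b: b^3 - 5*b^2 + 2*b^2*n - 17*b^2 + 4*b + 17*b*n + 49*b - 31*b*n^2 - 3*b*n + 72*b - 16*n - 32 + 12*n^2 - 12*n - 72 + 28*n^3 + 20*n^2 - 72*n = b^3 + b^2*(2*n - 22) + b*(-31*n^2 + 14*n + 125) + 28*n^3 + 32*n^2 - 100*n - 104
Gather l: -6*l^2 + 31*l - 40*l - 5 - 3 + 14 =-6*l^2 - 9*l + 6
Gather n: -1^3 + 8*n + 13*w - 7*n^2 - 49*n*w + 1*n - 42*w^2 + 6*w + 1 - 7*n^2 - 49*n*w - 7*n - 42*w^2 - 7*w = -14*n^2 + n*(2 - 98*w) - 84*w^2 + 12*w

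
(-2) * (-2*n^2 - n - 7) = 4*n^2 + 2*n + 14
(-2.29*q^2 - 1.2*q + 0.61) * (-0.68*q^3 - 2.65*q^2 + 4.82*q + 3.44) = 1.5572*q^5 + 6.8845*q^4 - 8.2726*q^3 - 15.2781*q^2 - 1.1878*q + 2.0984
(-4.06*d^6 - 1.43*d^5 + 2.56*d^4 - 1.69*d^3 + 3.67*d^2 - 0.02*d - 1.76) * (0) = 0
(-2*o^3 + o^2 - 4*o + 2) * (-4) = 8*o^3 - 4*o^2 + 16*o - 8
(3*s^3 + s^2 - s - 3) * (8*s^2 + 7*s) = 24*s^5 + 29*s^4 - s^3 - 31*s^2 - 21*s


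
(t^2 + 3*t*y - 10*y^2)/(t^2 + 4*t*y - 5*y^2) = (-t + 2*y)/(-t + y)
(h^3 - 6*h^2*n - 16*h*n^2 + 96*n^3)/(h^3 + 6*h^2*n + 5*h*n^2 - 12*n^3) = (h^2 - 10*h*n + 24*n^2)/(h^2 + 2*h*n - 3*n^2)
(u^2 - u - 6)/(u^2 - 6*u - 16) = (u - 3)/(u - 8)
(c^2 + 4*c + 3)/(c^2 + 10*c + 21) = (c + 1)/(c + 7)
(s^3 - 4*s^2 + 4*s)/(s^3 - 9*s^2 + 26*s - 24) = s*(s - 2)/(s^2 - 7*s + 12)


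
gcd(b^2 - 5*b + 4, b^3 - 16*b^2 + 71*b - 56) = b - 1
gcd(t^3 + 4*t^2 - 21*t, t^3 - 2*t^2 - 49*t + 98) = t + 7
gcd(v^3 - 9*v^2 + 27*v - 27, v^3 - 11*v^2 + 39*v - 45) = v^2 - 6*v + 9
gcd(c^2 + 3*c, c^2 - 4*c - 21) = c + 3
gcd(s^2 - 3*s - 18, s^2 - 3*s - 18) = s^2 - 3*s - 18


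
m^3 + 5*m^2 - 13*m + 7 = (m - 1)^2*(m + 7)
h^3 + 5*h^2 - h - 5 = (h - 1)*(h + 1)*(h + 5)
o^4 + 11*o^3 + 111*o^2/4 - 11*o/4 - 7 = (o - 1/2)*(o + 1/2)*(o + 4)*(o + 7)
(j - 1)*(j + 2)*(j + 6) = j^3 + 7*j^2 + 4*j - 12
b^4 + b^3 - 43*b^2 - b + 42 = (b - 6)*(b - 1)*(b + 1)*(b + 7)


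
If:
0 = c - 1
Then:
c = 1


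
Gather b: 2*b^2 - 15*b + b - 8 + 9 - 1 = 2*b^2 - 14*b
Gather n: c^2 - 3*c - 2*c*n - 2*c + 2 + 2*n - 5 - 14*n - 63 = c^2 - 5*c + n*(-2*c - 12) - 66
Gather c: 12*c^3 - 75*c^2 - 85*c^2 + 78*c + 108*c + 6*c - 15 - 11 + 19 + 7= 12*c^3 - 160*c^2 + 192*c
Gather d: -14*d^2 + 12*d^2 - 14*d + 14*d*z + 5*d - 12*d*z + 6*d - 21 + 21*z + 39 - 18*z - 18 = -2*d^2 + d*(2*z - 3) + 3*z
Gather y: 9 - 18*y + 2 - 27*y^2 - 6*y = -27*y^2 - 24*y + 11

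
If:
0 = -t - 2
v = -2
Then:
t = -2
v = -2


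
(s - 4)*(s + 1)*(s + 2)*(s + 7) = s^4 + 6*s^3 - 17*s^2 - 78*s - 56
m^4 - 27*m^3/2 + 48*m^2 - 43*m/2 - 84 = (m - 8)*(m - 7/2)*(m - 3)*(m + 1)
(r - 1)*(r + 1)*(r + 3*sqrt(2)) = r^3 + 3*sqrt(2)*r^2 - r - 3*sqrt(2)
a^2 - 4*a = a*(a - 4)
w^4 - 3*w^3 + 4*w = w*(w - 2)^2*(w + 1)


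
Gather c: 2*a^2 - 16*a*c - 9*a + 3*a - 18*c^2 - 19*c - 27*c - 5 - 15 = 2*a^2 - 6*a - 18*c^2 + c*(-16*a - 46) - 20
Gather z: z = z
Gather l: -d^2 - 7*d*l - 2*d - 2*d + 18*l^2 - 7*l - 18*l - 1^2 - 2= -d^2 - 4*d + 18*l^2 + l*(-7*d - 25) - 3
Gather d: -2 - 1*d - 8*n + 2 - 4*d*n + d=-4*d*n - 8*n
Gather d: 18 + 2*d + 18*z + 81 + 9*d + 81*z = 11*d + 99*z + 99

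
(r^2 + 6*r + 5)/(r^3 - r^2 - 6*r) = (r^2 + 6*r + 5)/(r*(r^2 - r - 6))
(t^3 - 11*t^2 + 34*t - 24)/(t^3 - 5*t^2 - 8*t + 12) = (t - 4)/(t + 2)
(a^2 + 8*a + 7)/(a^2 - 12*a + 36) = (a^2 + 8*a + 7)/(a^2 - 12*a + 36)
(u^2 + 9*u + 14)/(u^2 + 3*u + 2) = (u + 7)/(u + 1)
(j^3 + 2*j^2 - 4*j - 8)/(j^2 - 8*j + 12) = (j^2 + 4*j + 4)/(j - 6)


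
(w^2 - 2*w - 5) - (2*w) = w^2 - 4*w - 5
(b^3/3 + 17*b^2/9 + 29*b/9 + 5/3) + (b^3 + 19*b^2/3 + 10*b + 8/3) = 4*b^3/3 + 74*b^2/9 + 119*b/9 + 13/3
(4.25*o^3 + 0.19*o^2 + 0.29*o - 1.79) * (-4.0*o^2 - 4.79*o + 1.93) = -17.0*o^5 - 21.1175*o^4 + 6.1324*o^3 + 6.1376*o^2 + 9.1338*o - 3.4547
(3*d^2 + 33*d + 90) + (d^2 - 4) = 4*d^2 + 33*d + 86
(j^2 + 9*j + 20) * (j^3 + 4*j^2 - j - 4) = j^5 + 13*j^4 + 55*j^3 + 67*j^2 - 56*j - 80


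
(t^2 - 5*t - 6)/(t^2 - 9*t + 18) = (t + 1)/(t - 3)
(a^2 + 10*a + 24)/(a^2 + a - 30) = (a + 4)/(a - 5)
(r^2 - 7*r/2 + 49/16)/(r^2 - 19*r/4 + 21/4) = (r - 7/4)/(r - 3)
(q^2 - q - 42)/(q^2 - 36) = (q - 7)/(q - 6)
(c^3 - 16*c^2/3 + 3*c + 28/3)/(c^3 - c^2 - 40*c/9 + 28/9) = 3*(c^2 - 3*c - 4)/(3*c^2 + 4*c - 4)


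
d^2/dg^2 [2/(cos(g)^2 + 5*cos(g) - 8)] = 2*(-4*sin(g)^4 + 59*sin(g)^2 - 85*cos(g)/4 - 15*cos(3*g)/4 + 11)/(-sin(g)^2 + 5*cos(g) - 7)^3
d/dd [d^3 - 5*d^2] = d*(3*d - 10)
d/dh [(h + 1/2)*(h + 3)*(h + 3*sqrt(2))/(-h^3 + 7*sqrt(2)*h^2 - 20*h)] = (7*h^4 + 20*sqrt(2)*h^4 - 74*h^3 + 42*sqrt(2)*h^3 - 434*h^2 - 114*sqrt(2)*h^2 - 252*h + 180*sqrt(2))/(2*h^2*(h^4 - 14*sqrt(2)*h^3 + 138*h^2 - 280*sqrt(2)*h + 400))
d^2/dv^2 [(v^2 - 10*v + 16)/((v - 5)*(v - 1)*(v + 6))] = 2*(v^6 - 30*v^5 + 189*v^4 - 520*v^3 + 312*v^2 - 1440*v + 6976)/(v^9 - 93*v^7 + 90*v^6 + 2883*v^5 - 5580*v^4 - 27091*v^3 + 86490*v^2 - 83700*v + 27000)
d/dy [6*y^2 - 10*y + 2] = 12*y - 10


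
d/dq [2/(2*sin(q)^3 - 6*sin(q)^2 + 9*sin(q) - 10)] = 6*(4*sin(q) + cos(2*q) - 4)*cos(q)/((sin(q) - 2)^2*(-2*sin(q) - cos(2*q) + 6)^2)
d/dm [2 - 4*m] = -4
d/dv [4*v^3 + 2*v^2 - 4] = 4*v*(3*v + 1)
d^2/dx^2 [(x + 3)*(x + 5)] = 2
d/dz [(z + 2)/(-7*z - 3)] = 11/(7*z + 3)^2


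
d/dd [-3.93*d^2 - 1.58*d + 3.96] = -7.86*d - 1.58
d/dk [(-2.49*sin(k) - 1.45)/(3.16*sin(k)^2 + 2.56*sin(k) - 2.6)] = (7.8684*sin(k)^2 + 9.164*sin(k) + 10.186)*cos(k)/(9.9856*sin(k)^4 + 16.1792*sin(k)^3 - 9.8784*sin(k)^2 - 13.312*sin(k) + 6.76)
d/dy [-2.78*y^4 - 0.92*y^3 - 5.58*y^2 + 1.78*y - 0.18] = -11.12*y^3 - 2.76*y^2 - 11.16*y + 1.78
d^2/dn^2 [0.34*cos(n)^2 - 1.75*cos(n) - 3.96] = 1.75*cos(n) - 0.68*cos(2*n)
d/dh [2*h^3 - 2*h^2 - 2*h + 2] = 6*h^2 - 4*h - 2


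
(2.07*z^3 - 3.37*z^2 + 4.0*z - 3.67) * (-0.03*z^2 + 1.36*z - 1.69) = -0.0621*z^5 + 2.9163*z^4 - 8.2015*z^3 + 11.2454*z^2 - 11.7512*z + 6.2023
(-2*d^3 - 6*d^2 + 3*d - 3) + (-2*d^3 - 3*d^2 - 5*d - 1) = -4*d^3 - 9*d^2 - 2*d - 4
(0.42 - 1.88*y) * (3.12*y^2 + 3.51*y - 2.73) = -5.8656*y^3 - 5.2884*y^2 + 6.6066*y - 1.1466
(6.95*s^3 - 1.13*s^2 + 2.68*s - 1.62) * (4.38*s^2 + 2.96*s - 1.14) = 30.441*s^5 + 15.6226*s^4 + 0.470600000000001*s^3 + 2.1254*s^2 - 7.8504*s + 1.8468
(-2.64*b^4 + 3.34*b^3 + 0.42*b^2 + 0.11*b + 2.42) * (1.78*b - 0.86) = -4.6992*b^5 + 8.2156*b^4 - 2.1248*b^3 - 0.1654*b^2 + 4.213*b - 2.0812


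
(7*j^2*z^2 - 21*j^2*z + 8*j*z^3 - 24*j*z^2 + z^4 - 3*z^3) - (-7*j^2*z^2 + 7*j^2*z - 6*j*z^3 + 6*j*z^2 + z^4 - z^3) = 14*j^2*z^2 - 28*j^2*z + 14*j*z^3 - 30*j*z^2 - 2*z^3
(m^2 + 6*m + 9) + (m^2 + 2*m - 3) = 2*m^2 + 8*m + 6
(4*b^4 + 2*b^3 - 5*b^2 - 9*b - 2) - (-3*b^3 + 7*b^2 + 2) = 4*b^4 + 5*b^3 - 12*b^2 - 9*b - 4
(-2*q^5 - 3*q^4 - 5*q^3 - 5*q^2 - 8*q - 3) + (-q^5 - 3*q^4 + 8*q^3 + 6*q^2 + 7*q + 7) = -3*q^5 - 6*q^4 + 3*q^3 + q^2 - q + 4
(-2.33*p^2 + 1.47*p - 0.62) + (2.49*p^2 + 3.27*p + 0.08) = 0.16*p^2 + 4.74*p - 0.54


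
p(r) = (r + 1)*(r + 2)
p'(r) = 2*r + 3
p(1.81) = 10.71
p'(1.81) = 6.62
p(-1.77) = -0.18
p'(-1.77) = -0.54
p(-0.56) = 0.63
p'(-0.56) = 1.88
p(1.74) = 10.25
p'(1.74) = 6.48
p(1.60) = 9.36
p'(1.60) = 6.20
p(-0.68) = 0.42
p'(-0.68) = 1.64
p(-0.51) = 0.73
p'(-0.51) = 1.98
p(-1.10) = -0.09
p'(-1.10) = 0.80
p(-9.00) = 56.00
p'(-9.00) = -15.00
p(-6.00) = 20.00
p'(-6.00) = -9.00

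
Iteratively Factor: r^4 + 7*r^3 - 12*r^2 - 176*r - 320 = (r + 4)*(r^3 + 3*r^2 - 24*r - 80) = (r + 4)^2*(r^2 - r - 20) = (r - 5)*(r + 4)^2*(r + 4)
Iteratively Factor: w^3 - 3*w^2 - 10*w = (w + 2)*(w^2 - 5*w) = (w - 5)*(w + 2)*(w)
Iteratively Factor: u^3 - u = (u + 1)*(u^2 - u) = u*(u + 1)*(u - 1)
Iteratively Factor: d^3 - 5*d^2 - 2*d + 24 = (d - 3)*(d^2 - 2*d - 8) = (d - 4)*(d - 3)*(d + 2)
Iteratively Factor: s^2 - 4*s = (s)*(s - 4)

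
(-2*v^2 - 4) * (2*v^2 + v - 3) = -4*v^4 - 2*v^3 - 2*v^2 - 4*v + 12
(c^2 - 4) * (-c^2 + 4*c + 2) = -c^4 + 4*c^3 + 6*c^2 - 16*c - 8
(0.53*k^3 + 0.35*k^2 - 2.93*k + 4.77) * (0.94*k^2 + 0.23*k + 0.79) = 0.4982*k^5 + 0.4509*k^4 - 2.255*k^3 + 4.0864*k^2 - 1.2176*k + 3.7683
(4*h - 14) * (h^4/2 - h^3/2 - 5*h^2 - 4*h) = 2*h^5 - 9*h^4 - 13*h^3 + 54*h^2 + 56*h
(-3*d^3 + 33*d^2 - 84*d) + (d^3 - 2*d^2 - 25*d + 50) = -2*d^3 + 31*d^2 - 109*d + 50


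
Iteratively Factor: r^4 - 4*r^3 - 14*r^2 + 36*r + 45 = (r + 3)*(r^3 - 7*r^2 + 7*r + 15) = (r - 3)*(r + 3)*(r^2 - 4*r - 5) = (r - 5)*(r - 3)*(r + 3)*(r + 1)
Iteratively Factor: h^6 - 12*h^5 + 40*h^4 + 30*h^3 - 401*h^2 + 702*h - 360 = (h - 1)*(h^5 - 11*h^4 + 29*h^3 + 59*h^2 - 342*h + 360) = (h - 3)*(h - 1)*(h^4 - 8*h^3 + 5*h^2 + 74*h - 120) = (h - 5)*(h - 3)*(h - 1)*(h^3 - 3*h^2 - 10*h + 24) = (h - 5)*(h - 3)*(h - 1)*(h + 3)*(h^2 - 6*h + 8) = (h - 5)*(h - 4)*(h - 3)*(h - 1)*(h + 3)*(h - 2)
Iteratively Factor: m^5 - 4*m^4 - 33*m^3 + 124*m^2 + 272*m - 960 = (m - 4)*(m^4 - 33*m^2 - 8*m + 240) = (m - 5)*(m - 4)*(m^3 + 5*m^2 - 8*m - 48) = (m - 5)*(m - 4)*(m - 3)*(m^2 + 8*m + 16) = (m - 5)*(m - 4)*(m - 3)*(m + 4)*(m + 4)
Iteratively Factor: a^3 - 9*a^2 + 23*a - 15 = (a - 1)*(a^2 - 8*a + 15) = (a - 5)*(a - 1)*(a - 3)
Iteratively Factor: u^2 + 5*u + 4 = (u + 4)*(u + 1)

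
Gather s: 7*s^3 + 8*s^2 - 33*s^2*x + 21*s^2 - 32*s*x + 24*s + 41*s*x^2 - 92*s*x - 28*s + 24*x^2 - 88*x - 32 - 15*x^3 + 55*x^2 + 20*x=7*s^3 + s^2*(29 - 33*x) + s*(41*x^2 - 124*x - 4) - 15*x^3 + 79*x^2 - 68*x - 32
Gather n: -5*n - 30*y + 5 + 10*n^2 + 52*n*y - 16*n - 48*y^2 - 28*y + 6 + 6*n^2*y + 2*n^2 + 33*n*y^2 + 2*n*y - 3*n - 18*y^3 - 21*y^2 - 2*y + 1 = n^2*(6*y + 12) + n*(33*y^2 + 54*y - 24) - 18*y^3 - 69*y^2 - 60*y + 12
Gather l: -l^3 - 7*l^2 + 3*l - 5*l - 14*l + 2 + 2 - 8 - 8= -l^3 - 7*l^2 - 16*l - 12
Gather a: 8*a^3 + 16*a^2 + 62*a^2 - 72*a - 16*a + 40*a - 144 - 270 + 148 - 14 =8*a^3 + 78*a^2 - 48*a - 280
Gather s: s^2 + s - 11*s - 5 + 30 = s^2 - 10*s + 25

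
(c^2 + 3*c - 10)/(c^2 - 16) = (c^2 + 3*c - 10)/(c^2 - 16)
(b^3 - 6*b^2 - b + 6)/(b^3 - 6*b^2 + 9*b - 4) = (b^2 - 5*b - 6)/(b^2 - 5*b + 4)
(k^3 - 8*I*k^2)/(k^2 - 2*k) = k*(k - 8*I)/(k - 2)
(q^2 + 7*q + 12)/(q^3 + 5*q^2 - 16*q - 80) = (q + 3)/(q^2 + q - 20)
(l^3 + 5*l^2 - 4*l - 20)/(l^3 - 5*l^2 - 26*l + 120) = (l^2 - 4)/(l^2 - 10*l + 24)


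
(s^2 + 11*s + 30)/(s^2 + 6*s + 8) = (s^2 + 11*s + 30)/(s^2 + 6*s + 8)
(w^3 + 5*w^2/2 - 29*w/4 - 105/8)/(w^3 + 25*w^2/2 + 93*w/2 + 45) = (w^2 + w - 35/4)/(w^2 + 11*w + 30)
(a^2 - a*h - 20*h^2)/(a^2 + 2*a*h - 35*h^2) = (a + 4*h)/(a + 7*h)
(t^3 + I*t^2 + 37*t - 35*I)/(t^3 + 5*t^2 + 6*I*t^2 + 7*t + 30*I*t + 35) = (t - 5*I)/(t + 5)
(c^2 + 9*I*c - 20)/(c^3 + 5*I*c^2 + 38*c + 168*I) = (c + 5*I)/(c^2 + I*c + 42)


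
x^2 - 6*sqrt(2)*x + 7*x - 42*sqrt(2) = (x + 7)*(x - 6*sqrt(2))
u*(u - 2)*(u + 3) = u^3 + u^2 - 6*u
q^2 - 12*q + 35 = (q - 7)*(q - 5)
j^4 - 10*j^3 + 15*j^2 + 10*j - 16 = (j - 8)*(j - 2)*(j - 1)*(j + 1)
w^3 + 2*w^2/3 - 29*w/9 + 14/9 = (w - 1)*(w - 2/3)*(w + 7/3)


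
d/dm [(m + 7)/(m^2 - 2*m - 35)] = (m^2 - 2*m - 2*(m - 1)*(m + 7) - 35)/(-m^2 + 2*m + 35)^2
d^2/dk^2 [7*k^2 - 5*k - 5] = 14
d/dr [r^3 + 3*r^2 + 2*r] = 3*r^2 + 6*r + 2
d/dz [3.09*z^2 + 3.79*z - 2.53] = 6.18*z + 3.79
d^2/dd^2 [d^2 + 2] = 2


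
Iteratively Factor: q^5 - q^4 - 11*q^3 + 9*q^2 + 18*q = (q + 3)*(q^4 - 4*q^3 + q^2 + 6*q) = (q - 3)*(q + 3)*(q^3 - q^2 - 2*q) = (q - 3)*(q + 1)*(q + 3)*(q^2 - 2*q) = (q - 3)*(q - 2)*(q + 1)*(q + 3)*(q)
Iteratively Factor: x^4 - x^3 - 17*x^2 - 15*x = (x + 1)*(x^3 - 2*x^2 - 15*x) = (x - 5)*(x + 1)*(x^2 + 3*x) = (x - 5)*(x + 1)*(x + 3)*(x)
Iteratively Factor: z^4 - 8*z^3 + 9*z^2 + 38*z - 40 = (z - 1)*(z^3 - 7*z^2 + 2*z + 40) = (z - 1)*(z + 2)*(z^2 - 9*z + 20) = (z - 5)*(z - 1)*(z + 2)*(z - 4)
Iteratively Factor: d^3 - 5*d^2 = (d - 5)*(d^2) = d*(d - 5)*(d)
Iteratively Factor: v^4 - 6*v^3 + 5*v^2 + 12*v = (v - 3)*(v^3 - 3*v^2 - 4*v) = (v - 3)*(v + 1)*(v^2 - 4*v) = (v - 4)*(v - 3)*(v + 1)*(v)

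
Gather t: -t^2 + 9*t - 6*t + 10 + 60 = -t^2 + 3*t + 70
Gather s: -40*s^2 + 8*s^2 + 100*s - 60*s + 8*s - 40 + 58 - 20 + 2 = -32*s^2 + 48*s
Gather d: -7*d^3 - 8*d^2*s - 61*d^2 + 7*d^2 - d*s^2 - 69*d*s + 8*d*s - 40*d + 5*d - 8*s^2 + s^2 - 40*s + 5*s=-7*d^3 + d^2*(-8*s - 54) + d*(-s^2 - 61*s - 35) - 7*s^2 - 35*s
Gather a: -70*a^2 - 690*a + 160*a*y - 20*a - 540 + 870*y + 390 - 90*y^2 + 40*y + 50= -70*a^2 + a*(160*y - 710) - 90*y^2 + 910*y - 100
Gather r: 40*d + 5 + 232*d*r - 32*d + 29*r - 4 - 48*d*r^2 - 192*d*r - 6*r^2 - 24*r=8*d + r^2*(-48*d - 6) + r*(40*d + 5) + 1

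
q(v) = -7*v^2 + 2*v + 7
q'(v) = 2 - 14*v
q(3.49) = -71.28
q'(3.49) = -46.86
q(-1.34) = -8.25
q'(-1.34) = 20.76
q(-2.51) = -42.12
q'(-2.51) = 37.14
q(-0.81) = 0.79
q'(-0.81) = 13.34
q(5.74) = -212.15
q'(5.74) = -78.36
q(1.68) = -9.40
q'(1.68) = -21.52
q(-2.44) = -39.56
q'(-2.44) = 36.16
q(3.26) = -60.87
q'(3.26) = -43.64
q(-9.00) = -578.00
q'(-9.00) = 128.00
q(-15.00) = -1598.00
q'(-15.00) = 212.00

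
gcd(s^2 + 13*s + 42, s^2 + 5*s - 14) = s + 7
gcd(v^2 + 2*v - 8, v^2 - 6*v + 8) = v - 2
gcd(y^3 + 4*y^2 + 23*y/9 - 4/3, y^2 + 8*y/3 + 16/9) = y + 4/3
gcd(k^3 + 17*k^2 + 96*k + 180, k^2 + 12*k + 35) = k + 5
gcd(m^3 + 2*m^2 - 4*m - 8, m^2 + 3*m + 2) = m + 2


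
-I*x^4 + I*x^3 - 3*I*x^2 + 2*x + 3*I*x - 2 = (x - 1)*(x - 2*I)*(x + I)*(-I*x + 1)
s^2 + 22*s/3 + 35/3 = (s + 7/3)*(s + 5)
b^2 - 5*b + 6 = (b - 3)*(b - 2)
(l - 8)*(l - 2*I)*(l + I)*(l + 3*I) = l^4 - 8*l^3 + 2*I*l^3 + 5*l^2 - 16*I*l^2 - 40*l + 6*I*l - 48*I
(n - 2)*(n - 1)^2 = n^3 - 4*n^2 + 5*n - 2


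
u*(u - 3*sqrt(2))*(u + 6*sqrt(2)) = u^3 + 3*sqrt(2)*u^2 - 36*u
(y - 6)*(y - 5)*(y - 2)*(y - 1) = y^4 - 14*y^3 + 65*y^2 - 112*y + 60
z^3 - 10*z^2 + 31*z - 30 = (z - 5)*(z - 3)*(z - 2)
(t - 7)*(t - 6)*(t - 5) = t^3 - 18*t^2 + 107*t - 210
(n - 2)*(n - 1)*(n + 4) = n^3 + n^2 - 10*n + 8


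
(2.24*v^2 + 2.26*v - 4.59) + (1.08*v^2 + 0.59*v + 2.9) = 3.32*v^2 + 2.85*v - 1.69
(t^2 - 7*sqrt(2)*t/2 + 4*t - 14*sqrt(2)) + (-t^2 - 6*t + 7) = -7*sqrt(2)*t/2 - 2*t - 14*sqrt(2) + 7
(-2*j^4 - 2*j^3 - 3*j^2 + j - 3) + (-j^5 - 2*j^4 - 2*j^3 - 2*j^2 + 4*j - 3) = -j^5 - 4*j^4 - 4*j^3 - 5*j^2 + 5*j - 6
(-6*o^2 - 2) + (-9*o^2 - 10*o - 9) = -15*o^2 - 10*o - 11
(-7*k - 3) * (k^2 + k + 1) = -7*k^3 - 10*k^2 - 10*k - 3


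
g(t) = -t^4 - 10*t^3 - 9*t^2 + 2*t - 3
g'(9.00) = -5506.00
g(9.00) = -14565.00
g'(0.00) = 2.00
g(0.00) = -3.00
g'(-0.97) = -5.12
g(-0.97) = -5.17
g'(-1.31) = -16.91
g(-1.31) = -1.53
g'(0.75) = -30.06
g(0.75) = -11.10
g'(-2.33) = -68.33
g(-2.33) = 40.50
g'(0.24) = -4.10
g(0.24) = -3.18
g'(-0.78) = -0.31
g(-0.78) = -5.66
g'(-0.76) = 0.11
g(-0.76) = -5.66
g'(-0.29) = 4.79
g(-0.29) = -4.10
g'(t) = -4*t^3 - 30*t^2 - 18*t + 2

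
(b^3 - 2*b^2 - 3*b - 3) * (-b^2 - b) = -b^5 + b^4 + 5*b^3 + 6*b^2 + 3*b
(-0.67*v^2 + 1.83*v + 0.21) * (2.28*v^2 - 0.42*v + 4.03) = -1.5276*v^4 + 4.4538*v^3 - 2.9899*v^2 + 7.2867*v + 0.8463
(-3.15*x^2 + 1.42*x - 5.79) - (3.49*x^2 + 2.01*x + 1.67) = -6.64*x^2 - 0.59*x - 7.46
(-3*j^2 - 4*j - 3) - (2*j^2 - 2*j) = -5*j^2 - 2*j - 3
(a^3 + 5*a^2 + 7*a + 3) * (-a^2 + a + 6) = -a^5 - 4*a^4 + 4*a^3 + 34*a^2 + 45*a + 18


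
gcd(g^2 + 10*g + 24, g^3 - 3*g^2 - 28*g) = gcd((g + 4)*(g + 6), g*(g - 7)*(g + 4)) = g + 4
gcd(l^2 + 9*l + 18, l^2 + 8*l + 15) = l + 3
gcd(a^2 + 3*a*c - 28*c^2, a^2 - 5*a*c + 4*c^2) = a - 4*c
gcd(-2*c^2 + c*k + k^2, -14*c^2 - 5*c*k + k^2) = 2*c + k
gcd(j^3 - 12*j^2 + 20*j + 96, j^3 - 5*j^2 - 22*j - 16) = j^2 - 6*j - 16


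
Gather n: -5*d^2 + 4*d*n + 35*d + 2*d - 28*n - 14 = -5*d^2 + 37*d + n*(4*d - 28) - 14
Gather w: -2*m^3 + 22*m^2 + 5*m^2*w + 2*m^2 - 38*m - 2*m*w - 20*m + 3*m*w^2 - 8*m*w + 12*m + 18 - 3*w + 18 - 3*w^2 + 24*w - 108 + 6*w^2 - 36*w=-2*m^3 + 24*m^2 - 46*m + w^2*(3*m + 3) + w*(5*m^2 - 10*m - 15) - 72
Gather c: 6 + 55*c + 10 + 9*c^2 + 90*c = 9*c^2 + 145*c + 16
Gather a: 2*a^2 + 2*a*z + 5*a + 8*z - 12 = 2*a^2 + a*(2*z + 5) + 8*z - 12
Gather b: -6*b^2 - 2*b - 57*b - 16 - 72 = -6*b^2 - 59*b - 88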